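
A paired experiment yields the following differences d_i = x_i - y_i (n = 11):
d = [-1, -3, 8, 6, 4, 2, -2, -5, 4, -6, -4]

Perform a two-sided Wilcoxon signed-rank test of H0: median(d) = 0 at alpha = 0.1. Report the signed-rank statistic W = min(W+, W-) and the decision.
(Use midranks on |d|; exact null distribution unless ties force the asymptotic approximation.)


Step 1: Drop any zero differences (none here) and take |d_i|.
|d| = [1, 3, 8, 6, 4, 2, 2, 5, 4, 6, 4]
Step 2: Midrank |d_i| (ties get averaged ranks).
ranks: |1|->1, |3|->4, |8|->11, |6|->9.5, |4|->6, |2|->2.5, |2|->2.5, |5|->8, |4|->6, |6|->9.5, |4|->6
Step 3: Attach original signs; sum ranks with positive sign and with negative sign.
W+ = 11 + 9.5 + 6 + 2.5 + 6 = 35
W- = 1 + 4 + 2.5 + 8 + 9.5 + 6 = 31
(Check: W+ + W- = 66 should equal n(n+1)/2 = 66.)
Step 4: Test statistic W = min(W+, W-) = 31.
Step 5: Ties in |d|, so use the tie-corrected normal approximation.
        E[W] = n(n+1)/4 = 11*12/4 = 33.
        Tie groups: |d|=2 (t=2), |d|=4 (t=3), |d|=6 (t=2); sum(t^3 - t) = 36.
        Var[W] = n(n+1)(2n+1)/24 - sum(t^3-t)/48 = 3036/24 - 36/48 = 125.75.
        z = (W - E[W]) / sqrt(Var[W]) = (31 - 33) / 11.2138 = -0.1784.
        Two-sided p = 2*Phi(z) = 0.858447.
Step 6: alpha = 0.1. fail to reject H0.

W+ = 35, W- = 31, W = min = 31, p = 0.858447, fail to reject H0.


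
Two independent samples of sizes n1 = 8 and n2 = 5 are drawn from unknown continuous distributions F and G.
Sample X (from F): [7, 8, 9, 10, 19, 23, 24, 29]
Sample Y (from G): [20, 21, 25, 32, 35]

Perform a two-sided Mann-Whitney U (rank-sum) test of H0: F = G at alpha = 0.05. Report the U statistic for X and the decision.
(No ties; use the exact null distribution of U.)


Step 1: Combine and sort all 13 observations; assign midranks.
sorted (value, group): (7,X), (8,X), (9,X), (10,X), (19,X), (20,Y), (21,Y), (23,X), (24,X), (25,Y), (29,X), (32,Y), (35,Y)
ranks: 7->1, 8->2, 9->3, 10->4, 19->5, 20->6, 21->7, 23->8, 24->9, 25->10, 29->11, 32->12, 35->13
Step 2: Rank sum for X: R1 = 1 + 2 + 3 + 4 + 5 + 8 + 9 + 11 = 43.
Step 3: U_X = R1 - n1(n1+1)/2 = 43 - 8*9/2 = 43 - 36 = 7.
       U_Y = n1*n2 - U_X = 40 - 7 = 33.
Step 4: No ties, so the exact null distribution of U (based on enumerating the C(13,8) = 1287 equally likely rank assignments) gives the two-sided p-value.
Step 5: p-value = 0.065268; compare to alpha = 0.05. fail to reject H0.

U_X = 7, p = 0.065268, fail to reject H0 at alpha = 0.05.


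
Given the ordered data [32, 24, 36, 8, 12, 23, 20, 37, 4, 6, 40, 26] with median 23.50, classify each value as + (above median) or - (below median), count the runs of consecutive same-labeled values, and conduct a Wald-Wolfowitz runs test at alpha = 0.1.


Step 1: Compute median = 23.50; label A = above, B = below.
Labels in order: AAABBBBABBAA  (n_A = 6, n_B = 6)
Step 2: Count runs R = 5.
Step 3: Under H0 (random ordering), E[R] = 2*n_A*n_B/(n_A+n_B) + 1 = 2*6*6/12 + 1 = 7.0000.
        Var[R] = 2*n_A*n_B*(2*n_A*n_B - n_A - n_B) / ((n_A+n_B)^2 * (n_A+n_B-1)) = 4320/1584 = 2.7273.
        SD[R] = 1.6514.
Step 4: Continuity-corrected z = (R + 0.5 - E[R]) / SD[R] = (5 + 0.5 - 7.0000) / 1.6514 = -0.9083.
Step 5: Two-sided p-value via normal approximation = 2*(1 - Phi(|z|)) = 0.363722.
Step 6: alpha = 0.1. fail to reject H0.

R = 5, z = -0.9083, p = 0.363722, fail to reject H0.


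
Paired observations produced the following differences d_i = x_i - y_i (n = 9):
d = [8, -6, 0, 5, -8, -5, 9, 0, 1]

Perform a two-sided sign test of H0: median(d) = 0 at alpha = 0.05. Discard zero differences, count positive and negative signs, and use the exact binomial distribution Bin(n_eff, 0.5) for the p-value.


Step 1: Discard zero differences. Original n = 9; n_eff = number of nonzero differences = 7.
Nonzero differences (with sign): +8, -6, +5, -8, -5, +9, +1
Step 2: Count signs: positive = 4, negative = 3.
Step 3: Under H0: P(positive) = 0.5, so the number of positives S ~ Bin(7, 0.5).
Step 4: Two-sided exact p-value = sum of Bin(7,0.5) probabilities at or below the observed probability = 1.000000.
Step 5: alpha = 0.05. fail to reject H0.

n_eff = 7, pos = 4, neg = 3, p = 1.000000, fail to reject H0.


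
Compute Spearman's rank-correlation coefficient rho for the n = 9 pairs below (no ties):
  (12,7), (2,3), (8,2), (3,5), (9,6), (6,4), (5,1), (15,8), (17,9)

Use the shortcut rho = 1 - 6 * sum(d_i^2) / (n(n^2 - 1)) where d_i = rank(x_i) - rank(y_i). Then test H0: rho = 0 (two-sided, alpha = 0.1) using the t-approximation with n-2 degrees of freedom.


Step 1: Rank x and y separately (midranks; no ties here).
rank(x): 12->7, 2->1, 8->5, 3->2, 9->6, 6->4, 5->3, 15->8, 17->9
rank(y): 7->7, 3->3, 2->2, 5->5, 6->6, 4->4, 1->1, 8->8, 9->9
Step 2: d_i = R_x(i) - R_y(i); compute d_i^2.
  (7-7)^2=0, (1-3)^2=4, (5-2)^2=9, (2-5)^2=9, (6-6)^2=0, (4-4)^2=0, (3-1)^2=4, (8-8)^2=0, (9-9)^2=0
sum(d^2) = 26.
Step 3: rho = 1 - 6*26 / (9*(9^2 - 1)) = 1 - 156/720 = 0.783333.
Step 4: Under H0, t = rho * sqrt((n-2)/(1-rho^2)) = 3.3341 ~ t(7).
Step 5: Two-sided p-value from the t-distribution with 7 df = 0.012520.
Step 6: alpha = 0.1. reject H0.

rho = 0.7833, p = 0.012520, reject H0 at alpha = 0.1.


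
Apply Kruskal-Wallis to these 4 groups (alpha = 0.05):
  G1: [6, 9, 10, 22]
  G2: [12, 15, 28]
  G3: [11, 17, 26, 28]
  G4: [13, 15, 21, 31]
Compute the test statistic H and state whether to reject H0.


Step 1: Combine all N = 15 observations and assign midranks.
sorted (value, group, rank): (6,G1,1), (9,G1,2), (10,G1,3), (11,G3,4), (12,G2,5), (13,G4,6), (15,G2,7.5), (15,G4,7.5), (17,G3,9), (21,G4,10), (22,G1,11), (26,G3,12), (28,G2,13.5), (28,G3,13.5), (31,G4,15)
Step 2: Sum ranks within each group.
R_1 = 17 (n_1 = 4)
R_2 = 26 (n_2 = 3)
R_3 = 38.5 (n_3 = 4)
R_4 = 38.5 (n_4 = 4)
Step 3: H = 12/(N(N+1)) * sum(R_i^2/n_i) - 3(N+1)
     = 12/(15*16) * (17^2/4 + 26^2/3 + 38.5^2/4 + 38.5^2/4) - 3*16
     = 0.050000 * 1038.71 - 48
     = 3.935417.
Step 4: Ties present; correction factor C = 1 - 12/(15^3 - 15) = 0.996429. Corrected H = 3.935417 / 0.996429 = 3.949522.
Step 5: Under H0, H ~ chi^2(3); p-value = 0.266967.
Step 6: alpha = 0.05. fail to reject H0.

H = 3.9495, df = 3, p = 0.266967, fail to reject H0.


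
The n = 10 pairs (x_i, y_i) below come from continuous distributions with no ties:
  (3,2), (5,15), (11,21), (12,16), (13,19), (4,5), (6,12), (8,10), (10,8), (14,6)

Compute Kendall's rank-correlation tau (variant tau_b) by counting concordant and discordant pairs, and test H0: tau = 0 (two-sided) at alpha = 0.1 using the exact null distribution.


Step 1: Enumerate the 45 unordered pairs (i,j) with i<j and classify each by sign(x_j-x_i) * sign(y_j-y_i).
  (1,2):dx=+2,dy=+13->C; (1,3):dx=+8,dy=+19->C; (1,4):dx=+9,dy=+14->C; (1,5):dx=+10,dy=+17->C
  (1,6):dx=+1,dy=+3->C; (1,7):dx=+3,dy=+10->C; (1,8):dx=+5,dy=+8->C; (1,9):dx=+7,dy=+6->C
  (1,10):dx=+11,dy=+4->C; (2,3):dx=+6,dy=+6->C; (2,4):dx=+7,dy=+1->C; (2,5):dx=+8,dy=+4->C
  (2,6):dx=-1,dy=-10->C; (2,7):dx=+1,dy=-3->D; (2,8):dx=+3,dy=-5->D; (2,9):dx=+5,dy=-7->D
  (2,10):dx=+9,dy=-9->D; (3,4):dx=+1,dy=-5->D; (3,5):dx=+2,dy=-2->D; (3,6):dx=-7,dy=-16->C
  (3,7):dx=-5,dy=-9->C; (3,8):dx=-3,dy=-11->C; (3,9):dx=-1,dy=-13->C; (3,10):dx=+3,dy=-15->D
  (4,5):dx=+1,dy=+3->C; (4,6):dx=-8,dy=-11->C; (4,7):dx=-6,dy=-4->C; (4,8):dx=-4,dy=-6->C
  (4,9):dx=-2,dy=-8->C; (4,10):dx=+2,dy=-10->D; (5,6):dx=-9,dy=-14->C; (5,7):dx=-7,dy=-7->C
  (5,8):dx=-5,dy=-9->C; (5,9):dx=-3,dy=-11->C; (5,10):dx=+1,dy=-13->D; (6,7):dx=+2,dy=+7->C
  (6,8):dx=+4,dy=+5->C; (6,9):dx=+6,dy=+3->C; (6,10):dx=+10,dy=+1->C; (7,8):dx=+2,dy=-2->D
  (7,9):dx=+4,dy=-4->D; (7,10):dx=+8,dy=-6->D; (8,9):dx=+2,dy=-2->D; (8,10):dx=+6,dy=-4->D
  (9,10):dx=+4,dy=-2->D
Step 2: C = 30, D = 15, total pairs = 45.
Step 3: tau = (C - D)/(n(n-1)/2) = (30 - 15)/45 = 0.333333.
Step 4: Exact two-sided p-value (enumerate n! = 3628800 permutations of y under H0): p = 0.216373.
Step 5: alpha = 0.1. fail to reject H0.

tau_b = 0.3333 (C=30, D=15), p = 0.216373, fail to reject H0.


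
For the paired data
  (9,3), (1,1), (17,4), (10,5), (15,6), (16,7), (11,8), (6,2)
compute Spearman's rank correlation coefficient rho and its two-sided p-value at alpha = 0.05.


Step 1: Rank x and y separately (midranks; no ties here).
rank(x): 9->3, 1->1, 17->8, 10->4, 15->6, 16->7, 11->5, 6->2
rank(y): 3->3, 1->1, 4->4, 5->5, 6->6, 7->7, 8->8, 2->2
Step 2: d_i = R_x(i) - R_y(i); compute d_i^2.
  (3-3)^2=0, (1-1)^2=0, (8-4)^2=16, (4-5)^2=1, (6-6)^2=0, (7-7)^2=0, (5-8)^2=9, (2-2)^2=0
sum(d^2) = 26.
Step 3: rho = 1 - 6*26 / (8*(8^2 - 1)) = 1 - 156/504 = 0.690476.
Step 4: Under H0, t = rho * sqrt((n-2)/(1-rho^2)) = 2.3382 ~ t(6).
Step 5: Two-sided p-value from the t-distribution with 6 df = 0.057990.
Step 6: alpha = 0.05. fail to reject H0.

rho = 0.6905, p = 0.057990, fail to reject H0 at alpha = 0.05.


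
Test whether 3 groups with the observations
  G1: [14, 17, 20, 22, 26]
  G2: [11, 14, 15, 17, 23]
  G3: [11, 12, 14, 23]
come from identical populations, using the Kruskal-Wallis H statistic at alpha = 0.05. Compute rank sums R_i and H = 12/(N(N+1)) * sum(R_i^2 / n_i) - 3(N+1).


Step 1: Combine all N = 14 observations and assign midranks.
sorted (value, group, rank): (11,G2,1.5), (11,G3,1.5), (12,G3,3), (14,G1,5), (14,G2,5), (14,G3,5), (15,G2,7), (17,G1,8.5), (17,G2,8.5), (20,G1,10), (22,G1,11), (23,G2,12.5), (23,G3,12.5), (26,G1,14)
Step 2: Sum ranks within each group.
R_1 = 48.5 (n_1 = 5)
R_2 = 34.5 (n_2 = 5)
R_3 = 22 (n_3 = 4)
Step 3: H = 12/(N(N+1)) * sum(R_i^2/n_i) - 3(N+1)
     = 12/(14*15) * (48.5^2/5 + 34.5^2/5 + 22^2/4) - 3*15
     = 0.057143 * 829.5 - 45
     = 2.400000.
Step 4: Ties present; correction factor C = 1 - 42/(14^3 - 14) = 0.984615. Corrected H = 2.400000 / 0.984615 = 2.437500.
Step 5: Under H0, H ~ chi^2(2); p-value = 0.295599.
Step 6: alpha = 0.05. fail to reject H0.

H = 2.4375, df = 2, p = 0.295599, fail to reject H0.


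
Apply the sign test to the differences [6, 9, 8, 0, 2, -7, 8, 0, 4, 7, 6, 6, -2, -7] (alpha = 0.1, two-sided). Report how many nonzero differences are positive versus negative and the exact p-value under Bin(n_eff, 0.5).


Step 1: Discard zero differences. Original n = 14; n_eff = number of nonzero differences = 12.
Nonzero differences (with sign): +6, +9, +8, +2, -7, +8, +4, +7, +6, +6, -2, -7
Step 2: Count signs: positive = 9, negative = 3.
Step 3: Under H0: P(positive) = 0.5, so the number of positives S ~ Bin(12, 0.5).
Step 4: Two-sided exact p-value = sum of Bin(12,0.5) probabilities at or below the observed probability = 0.145996.
Step 5: alpha = 0.1. fail to reject H0.

n_eff = 12, pos = 9, neg = 3, p = 0.145996, fail to reject H0.


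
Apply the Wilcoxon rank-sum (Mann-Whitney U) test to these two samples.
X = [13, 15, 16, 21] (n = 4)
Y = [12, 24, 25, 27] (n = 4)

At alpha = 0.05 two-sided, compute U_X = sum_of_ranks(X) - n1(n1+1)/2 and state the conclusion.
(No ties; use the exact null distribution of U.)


Step 1: Combine and sort all 8 observations; assign midranks.
sorted (value, group): (12,Y), (13,X), (15,X), (16,X), (21,X), (24,Y), (25,Y), (27,Y)
ranks: 12->1, 13->2, 15->3, 16->4, 21->5, 24->6, 25->7, 27->8
Step 2: Rank sum for X: R1 = 2 + 3 + 4 + 5 = 14.
Step 3: U_X = R1 - n1(n1+1)/2 = 14 - 4*5/2 = 14 - 10 = 4.
       U_Y = n1*n2 - U_X = 16 - 4 = 12.
Step 4: No ties, so the exact null distribution of U (based on enumerating the C(8,4) = 70 equally likely rank assignments) gives the two-sided p-value.
Step 5: p-value = 0.342857; compare to alpha = 0.05. fail to reject H0.

U_X = 4, p = 0.342857, fail to reject H0 at alpha = 0.05.


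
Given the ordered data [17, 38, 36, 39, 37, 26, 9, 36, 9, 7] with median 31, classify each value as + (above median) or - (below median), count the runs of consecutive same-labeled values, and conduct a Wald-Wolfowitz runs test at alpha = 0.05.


Step 1: Compute median = 31; label A = above, B = below.
Labels in order: BAAAABBABB  (n_A = 5, n_B = 5)
Step 2: Count runs R = 5.
Step 3: Under H0 (random ordering), E[R] = 2*n_A*n_B/(n_A+n_B) + 1 = 2*5*5/10 + 1 = 6.0000.
        Var[R] = 2*n_A*n_B*(2*n_A*n_B - n_A - n_B) / ((n_A+n_B)^2 * (n_A+n_B-1)) = 2000/900 = 2.2222.
        SD[R] = 1.4907.
Step 4: Continuity-corrected z = (R + 0.5 - E[R]) / SD[R] = (5 + 0.5 - 6.0000) / 1.4907 = -0.3354.
Step 5: Two-sided p-value via normal approximation = 2*(1 - Phi(|z|)) = 0.737316.
Step 6: alpha = 0.05. fail to reject H0.

R = 5, z = -0.3354, p = 0.737316, fail to reject H0.


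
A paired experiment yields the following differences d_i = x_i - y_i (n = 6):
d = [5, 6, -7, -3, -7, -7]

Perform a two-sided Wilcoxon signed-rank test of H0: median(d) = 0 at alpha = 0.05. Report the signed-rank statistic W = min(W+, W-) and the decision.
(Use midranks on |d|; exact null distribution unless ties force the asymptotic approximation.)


Step 1: Drop any zero differences (none here) and take |d_i|.
|d| = [5, 6, 7, 3, 7, 7]
Step 2: Midrank |d_i| (ties get averaged ranks).
ranks: |5|->2, |6|->3, |7|->5, |3|->1, |7|->5, |7|->5
Step 3: Attach original signs; sum ranks with positive sign and with negative sign.
W+ = 2 + 3 = 5
W- = 5 + 1 + 5 + 5 = 16
(Check: W+ + W- = 21 should equal n(n+1)/2 = 21.)
Step 4: Test statistic W = min(W+, W-) = 5.
Step 5: Ties in |d|, so use the tie-corrected normal approximation.
        E[W] = n(n+1)/4 = 6*7/4 = 10.5.
        Tie groups: |d|=7 (t=3); sum(t^3 - t) = 24.
        Var[W] = n(n+1)(2n+1)/24 - sum(t^3-t)/48 = 546/24 - 24/48 = 22.25.
        z = (W - E[W]) / sqrt(Var[W]) = (5 - 10.5) / 4.7170 = -1.1660.
        Two-sided p = 2*Phi(z) = 0.243615.
Step 6: alpha = 0.05. fail to reject H0.

W+ = 5, W- = 16, W = min = 5, p = 0.243615, fail to reject H0.


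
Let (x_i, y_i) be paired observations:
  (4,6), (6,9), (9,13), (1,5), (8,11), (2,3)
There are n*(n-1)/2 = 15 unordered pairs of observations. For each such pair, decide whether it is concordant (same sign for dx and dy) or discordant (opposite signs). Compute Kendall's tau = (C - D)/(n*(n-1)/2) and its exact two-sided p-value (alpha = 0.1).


Step 1: Enumerate the 15 unordered pairs (i,j) with i<j and classify each by sign(x_j-x_i) * sign(y_j-y_i).
  (1,2):dx=+2,dy=+3->C; (1,3):dx=+5,dy=+7->C; (1,4):dx=-3,dy=-1->C; (1,5):dx=+4,dy=+5->C
  (1,6):dx=-2,dy=-3->C; (2,3):dx=+3,dy=+4->C; (2,4):dx=-5,dy=-4->C; (2,5):dx=+2,dy=+2->C
  (2,6):dx=-4,dy=-6->C; (3,4):dx=-8,dy=-8->C; (3,5):dx=-1,dy=-2->C; (3,6):dx=-7,dy=-10->C
  (4,5):dx=+7,dy=+6->C; (4,6):dx=+1,dy=-2->D; (5,6):dx=-6,dy=-8->C
Step 2: C = 14, D = 1, total pairs = 15.
Step 3: tau = (C - D)/(n(n-1)/2) = (14 - 1)/15 = 0.866667.
Step 4: Exact two-sided p-value (enumerate n! = 720 permutations of y under H0): p = 0.016667.
Step 5: alpha = 0.1. reject H0.

tau_b = 0.8667 (C=14, D=1), p = 0.016667, reject H0.


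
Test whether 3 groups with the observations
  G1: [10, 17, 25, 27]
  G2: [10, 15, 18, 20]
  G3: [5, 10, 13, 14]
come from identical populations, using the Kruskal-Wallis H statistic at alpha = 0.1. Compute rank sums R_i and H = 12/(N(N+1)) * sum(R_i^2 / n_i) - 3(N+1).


Step 1: Combine all N = 12 observations and assign midranks.
sorted (value, group, rank): (5,G3,1), (10,G1,3), (10,G2,3), (10,G3,3), (13,G3,5), (14,G3,6), (15,G2,7), (17,G1,8), (18,G2,9), (20,G2,10), (25,G1,11), (27,G1,12)
Step 2: Sum ranks within each group.
R_1 = 34 (n_1 = 4)
R_2 = 29 (n_2 = 4)
R_3 = 15 (n_3 = 4)
Step 3: H = 12/(N(N+1)) * sum(R_i^2/n_i) - 3(N+1)
     = 12/(12*13) * (34^2/4 + 29^2/4 + 15^2/4) - 3*13
     = 0.076923 * 555.5 - 39
     = 3.730769.
Step 4: Ties present; correction factor C = 1 - 24/(12^3 - 12) = 0.986014. Corrected H = 3.730769 / 0.986014 = 3.783688.
Step 5: Under H0, H ~ chi^2(2); p-value = 0.150793.
Step 6: alpha = 0.1. fail to reject H0.

H = 3.7837, df = 2, p = 0.150793, fail to reject H0.


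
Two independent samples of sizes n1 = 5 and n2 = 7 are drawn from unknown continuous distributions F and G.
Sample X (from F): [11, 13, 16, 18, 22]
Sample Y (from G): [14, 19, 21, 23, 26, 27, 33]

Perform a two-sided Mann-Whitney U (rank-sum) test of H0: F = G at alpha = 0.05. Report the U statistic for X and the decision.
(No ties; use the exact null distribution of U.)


Step 1: Combine and sort all 12 observations; assign midranks.
sorted (value, group): (11,X), (13,X), (14,Y), (16,X), (18,X), (19,Y), (21,Y), (22,X), (23,Y), (26,Y), (27,Y), (33,Y)
ranks: 11->1, 13->2, 14->3, 16->4, 18->5, 19->6, 21->7, 22->8, 23->9, 26->10, 27->11, 33->12
Step 2: Rank sum for X: R1 = 1 + 2 + 4 + 5 + 8 = 20.
Step 3: U_X = R1 - n1(n1+1)/2 = 20 - 5*6/2 = 20 - 15 = 5.
       U_Y = n1*n2 - U_X = 35 - 5 = 30.
Step 4: No ties, so the exact null distribution of U (based on enumerating the C(12,5) = 792 equally likely rank assignments) gives the two-sided p-value.
Step 5: p-value = 0.047980; compare to alpha = 0.05. reject H0.

U_X = 5, p = 0.047980, reject H0 at alpha = 0.05.


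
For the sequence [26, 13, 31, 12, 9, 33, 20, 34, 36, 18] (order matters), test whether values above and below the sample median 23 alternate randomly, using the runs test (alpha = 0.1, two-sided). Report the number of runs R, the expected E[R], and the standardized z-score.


Step 1: Compute median = 23; label A = above, B = below.
Labels in order: ABABBABAAB  (n_A = 5, n_B = 5)
Step 2: Count runs R = 8.
Step 3: Under H0 (random ordering), E[R] = 2*n_A*n_B/(n_A+n_B) + 1 = 2*5*5/10 + 1 = 6.0000.
        Var[R] = 2*n_A*n_B*(2*n_A*n_B - n_A - n_B) / ((n_A+n_B)^2 * (n_A+n_B-1)) = 2000/900 = 2.2222.
        SD[R] = 1.4907.
Step 4: Continuity-corrected z = (R - 0.5 - E[R]) / SD[R] = (8 - 0.5 - 6.0000) / 1.4907 = 1.0062.
Step 5: Two-sided p-value via normal approximation = 2*(1 - Phi(|z|)) = 0.314305.
Step 6: alpha = 0.1. fail to reject H0.

R = 8, z = 1.0062, p = 0.314305, fail to reject H0.


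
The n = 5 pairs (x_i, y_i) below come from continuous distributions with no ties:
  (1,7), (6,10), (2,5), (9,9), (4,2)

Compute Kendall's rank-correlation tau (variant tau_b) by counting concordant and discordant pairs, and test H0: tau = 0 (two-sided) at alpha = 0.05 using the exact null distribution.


Step 1: Enumerate the 10 unordered pairs (i,j) with i<j and classify each by sign(x_j-x_i) * sign(y_j-y_i).
  (1,2):dx=+5,dy=+3->C; (1,3):dx=+1,dy=-2->D; (1,4):dx=+8,dy=+2->C; (1,5):dx=+3,dy=-5->D
  (2,3):dx=-4,dy=-5->C; (2,4):dx=+3,dy=-1->D; (2,5):dx=-2,dy=-8->C; (3,4):dx=+7,dy=+4->C
  (3,5):dx=+2,dy=-3->D; (4,5):dx=-5,dy=-7->C
Step 2: C = 6, D = 4, total pairs = 10.
Step 3: tau = (C - D)/(n(n-1)/2) = (6 - 4)/10 = 0.200000.
Step 4: Exact two-sided p-value (enumerate n! = 120 permutations of y under H0): p = 0.816667.
Step 5: alpha = 0.05. fail to reject H0.

tau_b = 0.2000 (C=6, D=4), p = 0.816667, fail to reject H0.


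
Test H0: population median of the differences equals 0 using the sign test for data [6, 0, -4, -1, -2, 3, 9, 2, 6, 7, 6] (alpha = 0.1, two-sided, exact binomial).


Step 1: Discard zero differences. Original n = 11; n_eff = number of nonzero differences = 10.
Nonzero differences (with sign): +6, -4, -1, -2, +3, +9, +2, +6, +7, +6
Step 2: Count signs: positive = 7, negative = 3.
Step 3: Under H0: P(positive) = 0.5, so the number of positives S ~ Bin(10, 0.5).
Step 4: Two-sided exact p-value = sum of Bin(10,0.5) probabilities at or below the observed probability = 0.343750.
Step 5: alpha = 0.1. fail to reject H0.

n_eff = 10, pos = 7, neg = 3, p = 0.343750, fail to reject H0.


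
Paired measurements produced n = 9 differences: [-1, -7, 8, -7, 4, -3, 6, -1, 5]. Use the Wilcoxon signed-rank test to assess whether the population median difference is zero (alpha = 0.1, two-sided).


Step 1: Drop any zero differences (none here) and take |d_i|.
|d| = [1, 7, 8, 7, 4, 3, 6, 1, 5]
Step 2: Midrank |d_i| (ties get averaged ranks).
ranks: |1|->1.5, |7|->7.5, |8|->9, |7|->7.5, |4|->4, |3|->3, |6|->6, |1|->1.5, |5|->5
Step 3: Attach original signs; sum ranks with positive sign and with negative sign.
W+ = 9 + 4 + 6 + 5 = 24
W- = 1.5 + 7.5 + 7.5 + 3 + 1.5 = 21
(Check: W+ + W- = 45 should equal n(n+1)/2 = 45.)
Step 4: Test statistic W = min(W+, W-) = 21.
Step 5: Ties in |d|, so use the tie-corrected normal approximation.
        E[W] = n(n+1)/4 = 9*10/4 = 22.5.
        Tie groups: |d|=1 (t=2), |d|=7 (t=2); sum(t^3 - t) = 12.
        Var[W] = n(n+1)(2n+1)/24 - sum(t^3-t)/48 = 1710/24 - 12/48 = 71.
        z = (W - E[W]) / sqrt(Var[W]) = (21 - 22.5) / 8.4261 = -0.1780.
        Two-sided p = 2*Phi(z) = 0.858709.
Step 6: alpha = 0.1. fail to reject H0.

W+ = 24, W- = 21, W = min = 21, p = 0.858709, fail to reject H0.


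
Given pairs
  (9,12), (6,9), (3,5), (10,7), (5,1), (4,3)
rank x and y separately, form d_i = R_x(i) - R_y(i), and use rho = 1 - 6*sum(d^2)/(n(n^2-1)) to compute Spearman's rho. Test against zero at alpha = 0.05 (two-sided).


Step 1: Rank x and y separately (midranks; no ties here).
rank(x): 9->5, 6->4, 3->1, 10->6, 5->3, 4->2
rank(y): 12->6, 9->5, 5->3, 7->4, 1->1, 3->2
Step 2: d_i = R_x(i) - R_y(i); compute d_i^2.
  (5-6)^2=1, (4-5)^2=1, (1-3)^2=4, (6-4)^2=4, (3-1)^2=4, (2-2)^2=0
sum(d^2) = 14.
Step 3: rho = 1 - 6*14 / (6*(6^2 - 1)) = 1 - 84/210 = 0.600000.
Step 4: Under H0, t = rho * sqrt((n-2)/(1-rho^2)) = 1.5000 ~ t(4).
Step 5: Two-sided p-value from the t-distribution with 4 df = 0.208000.
Step 6: alpha = 0.05. fail to reject H0.

rho = 0.6000, p = 0.208000, fail to reject H0 at alpha = 0.05.


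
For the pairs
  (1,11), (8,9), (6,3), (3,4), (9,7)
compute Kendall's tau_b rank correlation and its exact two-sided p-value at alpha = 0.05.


Step 1: Enumerate the 10 unordered pairs (i,j) with i<j and classify each by sign(x_j-x_i) * sign(y_j-y_i).
  (1,2):dx=+7,dy=-2->D; (1,3):dx=+5,dy=-8->D; (1,4):dx=+2,dy=-7->D; (1,5):dx=+8,dy=-4->D
  (2,3):dx=-2,dy=-6->C; (2,4):dx=-5,dy=-5->C; (2,5):dx=+1,dy=-2->D; (3,4):dx=-3,dy=+1->D
  (3,5):dx=+3,dy=+4->C; (4,5):dx=+6,dy=+3->C
Step 2: C = 4, D = 6, total pairs = 10.
Step 3: tau = (C - D)/(n(n-1)/2) = (4 - 6)/10 = -0.200000.
Step 4: Exact two-sided p-value (enumerate n! = 120 permutations of y under H0): p = 0.816667.
Step 5: alpha = 0.05. fail to reject H0.

tau_b = -0.2000 (C=4, D=6), p = 0.816667, fail to reject H0.


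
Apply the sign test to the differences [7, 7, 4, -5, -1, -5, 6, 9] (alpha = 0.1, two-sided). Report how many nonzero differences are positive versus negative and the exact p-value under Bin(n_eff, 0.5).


Step 1: Discard zero differences. Original n = 8; n_eff = number of nonzero differences = 8.
Nonzero differences (with sign): +7, +7, +4, -5, -1, -5, +6, +9
Step 2: Count signs: positive = 5, negative = 3.
Step 3: Under H0: P(positive) = 0.5, so the number of positives S ~ Bin(8, 0.5).
Step 4: Two-sided exact p-value = sum of Bin(8,0.5) probabilities at or below the observed probability = 0.726562.
Step 5: alpha = 0.1. fail to reject H0.

n_eff = 8, pos = 5, neg = 3, p = 0.726562, fail to reject H0.


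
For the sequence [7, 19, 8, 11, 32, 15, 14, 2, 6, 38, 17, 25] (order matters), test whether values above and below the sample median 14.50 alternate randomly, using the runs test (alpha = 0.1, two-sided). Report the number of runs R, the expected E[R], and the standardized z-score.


Step 1: Compute median = 14.50; label A = above, B = below.
Labels in order: BABBAABBBAAA  (n_A = 6, n_B = 6)
Step 2: Count runs R = 6.
Step 3: Under H0 (random ordering), E[R] = 2*n_A*n_B/(n_A+n_B) + 1 = 2*6*6/12 + 1 = 7.0000.
        Var[R] = 2*n_A*n_B*(2*n_A*n_B - n_A - n_B) / ((n_A+n_B)^2 * (n_A+n_B-1)) = 4320/1584 = 2.7273.
        SD[R] = 1.6514.
Step 4: Continuity-corrected z = (R + 0.5 - E[R]) / SD[R] = (6 + 0.5 - 7.0000) / 1.6514 = -0.3028.
Step 5: Two-sided p-value via normal approximation = 2*(1 - Phi(|z|)) = 0.762069.
Step 6: alpha = 0.1. fail to reject H0.

R = 6, z = -0.3028, p = 0.762069, fail to reject H0.


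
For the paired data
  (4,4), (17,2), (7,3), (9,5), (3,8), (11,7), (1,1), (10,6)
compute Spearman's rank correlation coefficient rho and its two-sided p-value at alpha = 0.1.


Step 1: Rank x and y separately (midranks; no ties here).
rank(x): 4->3, 17->8, 7->4, 9->5, 3->2, 11->7, 1->1, 10->6
rank(y): 4->4, 2->2, 3->3, 5->5, 8->8, 7->7, 1->1, 6->6
Step 2: d_i = R_x(i) - R_y(i); compute d_i^2.
  (3-4)^2=1, (8-2)^2=36, (4-3)^2=1, (5-5)^2=0, (2-8)^2=36, (7-7)^2=0, (1-1)^2=0, (6-6)^2=0
sum(d^2) = 74.
Step 3: rho = 1 - 6*74 / (8*(8^2 - 1)) = 1 - 444/504 = 0.119048.
Step 4: Under H0, t = rho * sqrt((n-2)/(1-rho^2)) = 0.2937 ~ t(6).
Step 5: Two-sided p-value from the t-distribution with 6 df = 0.778886.
Step 6: alpha = 0.1. fail to reject H0.

rho = 0.1190, p = 0.778886, fail to reject H0 at alpha = 0.1.


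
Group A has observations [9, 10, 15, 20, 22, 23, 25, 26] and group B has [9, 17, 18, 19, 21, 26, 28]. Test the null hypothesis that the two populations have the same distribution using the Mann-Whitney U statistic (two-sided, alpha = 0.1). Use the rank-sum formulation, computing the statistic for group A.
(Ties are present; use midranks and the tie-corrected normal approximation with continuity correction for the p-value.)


Step 1: Combine and sort all 15 observations; assign midranks.
sorted (value, group): (9,X), (9,Y), (10,X), (15,X), (17,Y), (18,Y), (19,Y), (20,X), (21,Y), (22,X), (23,X), (25,X), (26,X), (26,Y), (28,Y)
ranks: 9->1.5, 9->1.5, 10->3, 15->4, 17->5, 18->6, 19->7, 20->8, 21->9, 22->10, 23->11, 25->12, 26->13.5, 26->13.5, 28->15
Step 2: Rank sum for X: R1 = 1.5 + 3 + 4 + 8 + 10 + 11 + 12 + 13.5 = 63.
Step 3: U_X = R1 - n1(n1+1)/2 = 63 - 8*9/2 = 63 - 36 = 27.
       U_Y = n1*n2 - U_X = 56 - 27 = 29.
Step 4: Ties are present, so use the tie-corrected normal approximation (with continuity correction) for the p-value.
Step 5: p-value = 0.953775; compare to alpha = 0.1. fail to reject H0.

U_X = 27, p = 0.953775, fail to reject H0 at alpha = 0.1.


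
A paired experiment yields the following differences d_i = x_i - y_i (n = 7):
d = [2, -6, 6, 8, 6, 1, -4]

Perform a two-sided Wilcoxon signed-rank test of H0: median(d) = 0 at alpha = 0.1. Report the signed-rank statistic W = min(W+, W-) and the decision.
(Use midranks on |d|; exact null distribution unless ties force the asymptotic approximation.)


Step 1: Drop any zero differences (none here) and take |d_i|.
|d| = [2, 6, 6, 8, 6, 1, 4]
Step 2: Midrank |d_i| (ties get averaged ranks).
ranks: |2|->2, |6|->5, |6|->5, |8|->7, |6|->5, |1|->1, |4|->3
Step 3: Attach original signs; sum ranks with positive sign and with negative sign.
W+ = 2 + 5 + 7 + 5 + 1 = 20
W- = 5 + 3 = 8
(Check: W+ + W- = 28 should equal n(n+1)/2 = 28.)
Step 4: Test statistic W = min(W+, W-) = 8.
Step 5: Ties in |d|, so use the tie-corrected normal approximation.
        E[W] = n(n+1)/4 = 7*8/4 = 14.
        Tie groups: |d|=6 (t=3); sum(t^3 - t) = 24.
        Var[W] = n(n+1)(2n+1)/24 - sum(t^3-t)/48 = 840/24 - 24/48 = 34.5.
        z = (W - E[W]) / sqrt(Var[W]) = (8 - 14) / 5.8737 = -1.0215.
        Two-sided p = 2*Phi(z) = 0.307014.
Step 6: alpha = 0.1. fail to reject H0.

W+ = 20, W- = 8, W = min = 8, p = 0.307014, fail to reject H0.


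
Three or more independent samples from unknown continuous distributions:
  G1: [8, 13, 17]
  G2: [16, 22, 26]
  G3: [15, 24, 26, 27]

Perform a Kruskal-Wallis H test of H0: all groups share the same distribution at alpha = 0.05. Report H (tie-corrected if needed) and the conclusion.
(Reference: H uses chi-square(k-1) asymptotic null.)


Step 1: Combine all N = 10 observations and assign midranks.
sorted (value, group, rank): (8,G1,1), (13,G1,2), (15,G3,3), (16,G2,4), (17,G1,5), (22,G2,6), (24,G3,7), (26,G2,8.5), (26,G3,8.5), (27,G3,10)
Step 2: Sum ranks within each group.
R_1 = 8 (n_1 = 3)
R_2 = 18.5 (n_2 = 3)
R_3 = 28.5 (n_3 = 4)
Step 3: H = 12/(N(N+1)) * sum(R_i^2/n_i) - 3(N+1)
     = 12/(10*11) * (8^2/3 + 18.5^2/3 + 28.5^2/4) - 3*11
     = 0.109091 * 338.479 - 33
     = 3.925000.
Step 4: Ties present; correction factor C = 1 - 6/(10^3 - 10) = 0.993939. Corrected H = 3.925000 / 0.993939 = 3.948933.
Step 5: Under H0, H ~ chi^2(2); p-value = 0.138835.
Step 6: alpha = 0.05. fail to reject H0.

H = 3.9489, df = 2, p = 0.138835, fail to reject H0.


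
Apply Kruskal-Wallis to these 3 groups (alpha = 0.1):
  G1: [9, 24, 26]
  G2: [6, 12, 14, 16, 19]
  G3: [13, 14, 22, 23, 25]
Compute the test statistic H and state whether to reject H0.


Step 1: Combine all N = 13 observations and assign midranks.
sorted (value, group, rank): (6,G2,1), (9,G1,2), (12,G2,3), (13,G3,4), (14,G2,5.5), (14,G3,5.5), (16,G2,7), (19,G2,8), (22,G3,9), (23,G3,10), (24,G1,11), (25,G3,12), (26,G1,13)
Step 2: Sum ranks within each group.
R_1 = 26 (n_1 = 3)
R_2 = 24.5 (n_2 = 5)
R_3 = 40.5 (n_3 = 5)
Step 3: H = 12/(N(N+1)) * sum(R_i^2/n_i) - 3(N+1)
     = 12/(13*14) * (26^2/3 + 24.5^2/5 + 40.5^2/5) - 3*14
     = 0.065934 * 673.433 - 42
     = 2.402198.
Step 4: Ties present; correction factor C = 1 - 6/(13^3 - 13) = 0.997253. Corrected H = 2.402198 / 0.997253 = 2.408815.
Step 5: Under H0, H ~ chi^2(2); p-value = 0.299870.
Step 6: alpha = 0.1. fail to reject H0.

H = 2.4088, df = 2, p = 0.299870, fail to reject H0.


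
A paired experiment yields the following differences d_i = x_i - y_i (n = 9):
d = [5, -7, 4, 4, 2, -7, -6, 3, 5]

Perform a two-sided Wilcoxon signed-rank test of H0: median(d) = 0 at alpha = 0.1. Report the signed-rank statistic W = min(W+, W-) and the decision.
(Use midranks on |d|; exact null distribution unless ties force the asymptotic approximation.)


Step 1: Drop any zero differences (none here) and take |d_i|.
|d| = [5, 7, 4, 4, 2, 7, 6, 3, 5]
Step 2: Midrank |d_i| (ties get averaged ranks).
ranks: |5|->5.5, |7|->8.5, |4|->3.5, |4|->3.5, |2|->1, |7|->8.5, |6|->7, |3|->2, |5|->5.5
Step 3: Attach original signs; sum ranks with positive sign and with negative sign.
W+ = 5.5 + 3.5 + 3.5 + 1 + 2 + 5.5 = 21
W- = 8.5 + 8.5 + 7 = 24
(Check: W+ + W- = 45 should equal n(n+1)/2 = 45.)
Step 4: Test statistic W = min(W+, W-) = 21.
Step 5: Ties in |d|, so use the tie-corrected normal approximation.
        E[W] = n(n+1)/4 = 9*10/4 = 22.5.
        Tie groups: |d|=4 (t=2), |d|=5 (t=2), |d|=7 (t=2); sum(t^3 - t) = 18.
        Var[W] = n(n+1)(2n+1)/24 - sum(t^3-t)/48 = 1710/24 - 18/48 = 70.875.
        z = (W - E[W]) / sqrt(Var[W]) = (21 - 22.5) / 8.4187 = -0.1782.
        Two-sided p = 2*Phi(z) = 0.858586.
Step 6: alpha = 0.1. fail to reject H0.

W+ = 21, W- = 24, W = min = 21, p = 0.858586, fail to reject H0.


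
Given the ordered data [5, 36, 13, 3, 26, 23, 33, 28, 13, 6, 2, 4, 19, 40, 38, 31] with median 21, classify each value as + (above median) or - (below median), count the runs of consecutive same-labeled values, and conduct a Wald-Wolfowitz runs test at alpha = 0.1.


Step 1: Compute median = 21; label A = above, B = below.
Labels in order: BABBAAAABBBBBAAA  (n_A = 8, n_B = 8)
Step 2: Count runs R = 6.
Step 3: Under H0 (random ordering), E[R] = 2*n_A*n_B/(n_A+n_B) + 1 = 2*8*8/16 + 1 = 9.0000.
        Var[R] = 2*n_A*n_B*(2*n_A*n_B - n_A - n_B) / ((n_A+n_B)^2 * (n_A+n_B-1)) = 14336/3840 = 3.7333.
        SD[R] = 1.9322.
Step 4: Continuity-corrected z = (R + 0.5 - E[R]) / SD[R] = (6 + 0.5 - 9.0000) / 1.9322 = -1.2939.
Step 5: Two-sided p-value via normal approximation = 2*(1 - Phi(|z|)) = 0.195709.
Step 6: alpha = 0.1. fail to reject H0.

R = 6, z = -1.2939, p = 0.195709, fail to reject H0.


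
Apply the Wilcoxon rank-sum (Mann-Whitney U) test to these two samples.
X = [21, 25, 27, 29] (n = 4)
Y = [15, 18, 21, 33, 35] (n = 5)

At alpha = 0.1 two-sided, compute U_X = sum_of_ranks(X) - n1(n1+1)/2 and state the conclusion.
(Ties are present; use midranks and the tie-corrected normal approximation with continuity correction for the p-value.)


Step 1: Combine and sort all 9 observations; assign midranks.
sorted (value, group): (15,Y), (18,Y), (21,X), (21,Y), (25,X), (27,X), (29,X), (33,Y), (35,Y)
ranks: 15->1, 18->2, 21->3.5, 21->3.5, 25->5, 27->6, 29->7, 33->8, 35->9
Step 2: Rank sum for X: R1 = 3.5 + 5 + 6 + 7 = 21.5.
Step 3: U_X = R1 - n1(n1+1)/2 = 21.5 - 4*5/2 = 21.5 - 10 = 11.5.
       U_Y = n1*n2 - U_X = 20 - 11.5 = 8.5.
Step 4: Ties are present, so use the tie-corrected normal approximation (with continuity correction) for the p-value.
Step 5: p-value = 0.805701; compare to alpha = 0.1. fail to reject H0.

U_X = 11.5, p = 0.805701, fail to reject H0 at alpha = 0.1.


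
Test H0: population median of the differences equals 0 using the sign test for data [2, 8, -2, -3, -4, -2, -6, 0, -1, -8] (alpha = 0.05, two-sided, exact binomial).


Step 1: Discard zero differences. Original n = 10; n_eff = number of nonzero differences = 9.
Nonzero differences (with sign): +2, +8, -2, -3, -4, -2, -6, -1, -8
Step 2: Count signs: positive = 2, negative = 7.
Step 3: Under H0: P(positive) = 0.5, so the number of positives S ~ Bin(9, 0.5).
Step 4: Two-sided exact p-value = sum of Bin(9,0.5) probabilities at or below the observed probability = 0.179688.
Step 5: alpha = 0.05. fail to reject H0.

n_eff = 9, pos = 2, neg = 7, p = 0.179688, fail to reject H0.


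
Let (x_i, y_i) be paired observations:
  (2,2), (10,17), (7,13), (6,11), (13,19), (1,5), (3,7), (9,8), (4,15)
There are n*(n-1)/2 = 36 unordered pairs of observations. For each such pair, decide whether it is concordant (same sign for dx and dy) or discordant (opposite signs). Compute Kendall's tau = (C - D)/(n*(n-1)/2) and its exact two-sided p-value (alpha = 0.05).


Step 1: Enumerate the 36 unordered pairs (i,j) with i<j and classify each by sign(x_j-x_i) * sign(y_j-y_i).
  (1,2):dx=+8,dy=+15->C; (1,3):dx=+5,dy=+11->C; (1,4):dx=+4,dy=+9->C; (1,5):dx=+11,dy=+17->C
  (1,6):dx=-1,dy=+3->D; (1,7):dx=+1,dy=+5->C; (1,8):dx=+7,dy=+6->C; (1,9):dx=+2,dy=+13->C
  (2,3):dx=-3,dy=-4->C; (2,4):dx=-4,dy=-6->C; (2,5):dx=+3,dy=+2->C; (2,6):dx=-9,dy=-12->C
  (2,7):dx=-7,dy=-10->C; (2,8):dx=-1,dy=-9->C; (2,9):dx=-6,dy=-2->C; (3,4):dx=-1,dy=-2->C
  (3,5):dx=+6,dy=+6->C; (3,6):dx=-6,dy=-8->C; (3,7):dx=-4,dy=-6->C; (3,8):dx=+2,dy=-5->D
  (3,9):dx=-3,dy=+2->D; (4,5):dx=+7,dy=+8->C; (4,6):dx=-5,dy=-6->C; (4,7):dx=-3,dy=-4->C
  (4,8):dx=+3,dy=-3->D; (4,9):dx=-2,dy=+4->D; (5,6):dx=-12,dy=-14->C; (5,7):dx=-10,dy=-12->C
  (5,8):dx=-4,dy=-11->C; (5,9):dx=-9,dy=-4->C; (6,7):dx=+2,dy=+2->C; (6,8):dx=+8,dy=+3->C
  (6,9):dx=+3,dy=+10->C; (7,8):dx=+6,dy=+1->C; (7,9):dx=+1,dy=+8->C; (8,9):dx=-5,dy=+7->D
Step 2: C = 30, D = 6, total pairs = 36.
Step 3: tau = (C - D)/(n(n-1)/2) = (30 - 6)/36 = 0.666667.
Step 4: Exact two-sided p-value (enumerate n! = 362880 permutations of y under H0): p = 0.012665.
Step 5: alpha = 0.05. reject H0.

tau_b = 0.6667 (C=30, D=6), p = 0.012665, reject H0.


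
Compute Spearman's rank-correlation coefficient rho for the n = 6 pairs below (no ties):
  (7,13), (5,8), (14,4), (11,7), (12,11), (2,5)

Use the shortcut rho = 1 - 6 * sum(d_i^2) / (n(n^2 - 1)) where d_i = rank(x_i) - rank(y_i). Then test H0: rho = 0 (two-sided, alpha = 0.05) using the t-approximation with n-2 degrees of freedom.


Step 1: Rank x and y separately (midranks; no ties here).
rank(x): 7->3, 5->2, 14->6, 11->4, 12->5, 2->1
rank(y): 13->6, 8->4, 4->1, 7->3, 11->5, 5->2
Step 2: d_i = R_x(i) - R_y(i); compute d_i^2.
  (3-6)^2=9, (2-4)^2=4, (6-1)^2=25, (4-3)^2=1, (5-5)^2=0, (1-2)^2=1
sum(d^2) = 40.
Step 3: rho = 1 - 6*40 / (6*(6^2 - 1)) = 1 - 240/210 = -0.142857.
Step 4: Under H0, t = rho * sqrt((n-2)/(1-rho^2)) = -0.2887 ~ t(4).
Step 5: Two-sided p-value from the t-distribution with 4 df = 0.787172.
Step 6: alpha = 0.05. fail to reject H0.

rho = -0.1429, p = 0.787172, fail to reject H0 at alpha = 0.05.


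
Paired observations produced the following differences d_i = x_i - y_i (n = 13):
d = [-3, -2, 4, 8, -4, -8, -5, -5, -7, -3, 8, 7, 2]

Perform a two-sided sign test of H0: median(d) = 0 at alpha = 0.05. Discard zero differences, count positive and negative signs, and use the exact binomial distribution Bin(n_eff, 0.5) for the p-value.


Step 1: Discard zero differences. Original n = 13; n_eff = number of nonzero differences = 13.
Nonzero differences (with sign): -3, -2, +4, +8, -4, -8, -5, -5, -7, -3, +8, +7, +2
Step 2: Count signs: positive = 5, negative = 8.
Step 3: Under H0: P(positive) = 0.5, so the number of positives S ~ Bin(13, 0.5).
Step 4: Two-sided exact p-value = sum of Bin(13,0.5) probabilities at or below the observed probability = 0.581055.
Step 5: alpha = 0.05. fail to reject H0.

n_eff = 13, pos = 5, neg = 8, p = 0.581055, fail to reject H0.


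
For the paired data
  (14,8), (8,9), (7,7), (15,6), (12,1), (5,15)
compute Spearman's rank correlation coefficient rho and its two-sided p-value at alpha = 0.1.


Step 1: Rank x and y separately (midranks; no ties here).
rank(x): 14->5, 8->3, 7->2, 15->6, 12->4, 5->1
rank(y): 8->4, 9->5, 7->3, 6->2, 1->1, 15->6
Step 2: d_i = R_x(i) - R_y(i); compute d_i^2.
  (5-4)^2=1, (3-5)^2=4, (2-3)^2=1, (6-2)^2=16, (4-1)^2=9, (1-6)^2=25
sum(d^2) = 56.
Step 3: rho = 1 - 6*56 / (6*(6^2 - 1)) = 1 - 336/210 = -0.600000.
Step 4: Under H0, t = rho * sqrt((n-2)/(1-rho^2)) = -1.5000 ~ t(4).
Step 5: Two-sided p-value from the t-distribution with 4 df = 0.208000.
Step 6: alpha = 0.1. fail to reject H0.

rho = -0.6000, p = 0.208000, fail to reject H0 at alpha = 0.1.


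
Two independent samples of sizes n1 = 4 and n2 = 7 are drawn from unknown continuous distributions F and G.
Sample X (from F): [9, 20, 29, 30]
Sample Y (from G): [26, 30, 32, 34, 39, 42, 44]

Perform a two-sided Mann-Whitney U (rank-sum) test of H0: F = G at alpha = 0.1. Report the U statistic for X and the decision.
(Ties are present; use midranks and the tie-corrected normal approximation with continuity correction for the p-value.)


Step 1: Combine and sort all 11 observations; assign midranks.
sorted (value, group): (9,X), (20,X), (26,Y), (29,X), (30,X), (30,Y), (32,Y), (34,Y), (39,Y), (42,Y), (44,Y)
ranks: 9->1, 20->2, 26->3, 29->4, 30->5.5, 30->5.5, 32->7, 34->8, 39->9, 42->10, 44->11
Step 2: Rank sum for X: R1 = 1 + 2 + 4 + 5.5 = 12.5.
Step 3: U_X = R1 - n1(n1+1)/2 = 12.5 - 4*5/2 = 12.5 - 10 = 2.5.
       U_Y = n1*n2 - U_X = 28 - 2.5 = 25.5.
Step 4: Ties are present, so use the tie-corrected normal approximation (with continuity correction) for the p-value.
Step 5: p-value = 0.037202; compare to alpha = 0.1. reject H0.

U_X = 2.5, p = 0.037202, reject H0 at alpha = 0.1.


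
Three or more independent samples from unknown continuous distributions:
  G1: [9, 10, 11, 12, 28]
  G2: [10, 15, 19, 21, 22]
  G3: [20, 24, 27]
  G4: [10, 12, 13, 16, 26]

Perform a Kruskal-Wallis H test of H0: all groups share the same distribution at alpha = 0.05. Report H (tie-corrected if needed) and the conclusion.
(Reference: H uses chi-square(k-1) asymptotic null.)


Step 1: Combine all N = 18 observations and assign midranks.
sorted (value, group, rank): (9,G1,1), (10,G1,3), (10,G2,3), (10,G4,3), (11,G1,5), (12,G1,6.5), (12,G4,6.5), (13,G4,8), (15,G2,9), (16,G4,10), (19,G2,11), (20,G3,12), (21,G2,13), (22,G2,14), (24,G3,15), (26,G4,16), (27,G3,17), (28,G1,18)
Step 2: Sum ranks within each group.
R_1 = 33.5 (n_1 = 5)
R_2 = 50 (n_2 = 5)
R_3 = 44 (n_3 = 3)
R_4 = 43.5 (n_4 = 5)
Step 3: H = 12/(N(N+1)) * sum(R_i^2/n_i) - 3(N+1)
     = 12/(18*19) * (33.5^2/5 + 50^2/5 + 44^2/3 + 43.5^2/5) - 3*19
     = 0.035088 * 1748.23 - 57
     = 4.341520.
Step 4: Ties present; correction factor C = 1 - 30/(18^3 - 18) = 0.994840. Corrected H = 4.341520 / 0.994840 = 4.364039.
Step 5: Under H0, H ~ chi^2(3); p-value = 0.224743.
Step 6: alpha = 0.05. fail to reject H0.

H = 4.3640, df = 3, p = 0.224743, fail to reject H0.


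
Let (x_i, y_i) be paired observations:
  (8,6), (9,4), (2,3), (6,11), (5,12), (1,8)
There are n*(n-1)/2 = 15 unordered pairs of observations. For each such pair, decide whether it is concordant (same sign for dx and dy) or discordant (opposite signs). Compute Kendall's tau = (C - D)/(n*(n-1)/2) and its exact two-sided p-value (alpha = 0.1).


Step 1: Enumerate the 15 unordered pairs (i,j) with i<j and classify each by sign(x_j-x_i) * sign(y_j-y_i).
  (1,2):dx=+1,dy=-2->D; (1,3):dx=-6,dy=-3->C; (1,4):dx=-2,dy=+5->D; (1,5):dx=-3,dy=+6->D
  (1,6):dx=-7,dy=+2->D; (2,3):dx=-7,dy=-1->C; (2,4):dx=-3,dy=+7->D; (2,5):dx=-4,dy=+8->D
  (2,6):dx=-8,dy=+4->D; (3,4):dx=+4,dy=+8->C; (3,5):dx=+3,dy=+9->C; (3,6):dx=-1,dy=+5->D
  (4,5):dx=-1,dy=+1->D; (4,6):dx=-5,dy=-3->C; (5,6):dx=-4,dy=-4->C
Step 2: C = 6, D = 9, total pairs = 15.
Step 3: tau = (C - D)/(n(n-1)/2) = (6 - 9)/15 = -0.200000.
Step 4: Exact two-sided p-value (enumerate n! = 720 permutations of y under H0): p = 0.719444.
Step 5: alpha = 0.1. fail to reject H0.

tau_b = -0.2000 (C=6, D=9), p = 0.719444, fail to reject H0.
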